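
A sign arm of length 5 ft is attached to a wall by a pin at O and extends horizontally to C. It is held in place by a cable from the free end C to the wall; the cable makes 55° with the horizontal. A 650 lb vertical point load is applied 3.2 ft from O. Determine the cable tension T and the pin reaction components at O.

ΣM about O: T·sin55°·5 − 650·3.2 = 0 → T = 2080/(5·0.819152) = 507.842 ≈ 507.8 lb.
ΣF_x = 0: O_x − T·cos55° = 0 → O_x = 507.842 × 0.573576 = 291.3 lb.
ΣF_y = 0: O_y + T·sin55° − 650 = 0 → O_y = 650 − 507.842 × 0.819152 = 234.0 lb.

T = 507.8 lb, O_x = 291.3 lb, O_y = 234.0 lb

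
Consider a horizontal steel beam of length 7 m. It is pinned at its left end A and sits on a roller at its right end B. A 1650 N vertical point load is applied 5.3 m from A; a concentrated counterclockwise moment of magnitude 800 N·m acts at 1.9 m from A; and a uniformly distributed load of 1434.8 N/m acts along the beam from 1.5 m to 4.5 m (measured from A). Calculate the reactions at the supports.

A_x = 0, A_y = 2975 N, B_y = 2980 N

Resultant of the distributed load: 1434.8 × 3 = 4304.4 N at 3 m from A.
ΣM about A: B_y·7 − 1650·5.3 + 800 − (1434.8·3)·3 = 0 → B_y = 20858.2/7 = 2979.74 ≈ 2980 N.
ΣF_y = 0: A_y + 2979.74 − 1650 − 1434.8·3 = 0 → A_y = 2975 N.
ΣF_x = 0: no horizontal applied forces, so A_x = 0.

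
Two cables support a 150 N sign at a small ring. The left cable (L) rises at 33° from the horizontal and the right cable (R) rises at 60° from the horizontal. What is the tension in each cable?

T_L = 75.10 N, T_R = 126.0 N

ΣF_x = 0: −T_L·cos33° + T_R·cos60° = 0 → T_R = 1.67734·T_L.
ΣF_y = 0: T_L·sin33° + T_R·sin60° = 150.
Substitute: T_L·(0.544639 + 1.67734·0.866025) = 150 → T_L = 75.103 ≈ 75.10 N.
Then T_R = 1.67734 × 75.103 = 126.0 N.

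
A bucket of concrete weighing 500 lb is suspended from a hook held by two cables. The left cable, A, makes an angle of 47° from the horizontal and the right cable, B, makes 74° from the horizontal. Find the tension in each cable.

T_A = 160.8 lb, T_B = 397.8 lb

ΣF_x = 0: −T_A·cos47° + T_B·cos74° = 0 → T_B = 2.47426·T_A.
ΣF_y = 0: T_A·sin47° + T_B·sin74° = 500.
Substitute: T_A·(0.731354 + 2.47426·0.961262) = 500 → T_A = 160.784 ≈ 160.8 lb.
Then T_B = 2.47426 × 160.784 = 397.8 lb.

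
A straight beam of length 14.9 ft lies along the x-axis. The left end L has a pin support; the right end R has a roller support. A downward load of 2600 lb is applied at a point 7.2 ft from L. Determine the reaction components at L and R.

Taking moments about L: R_y·14.9 − 2600·7.2 = 0 → R_y = 18720/14.9 = 1256.38 ≈ 1256 lb.
ΣF_y = 0: L_y + 1256.38 − 2600 = 0 → L_y = 1344 lb.
ΣF_x = 0: no horizontal applied forces, so L_x = 0.

L_x = 0, L_y = 1344 lb, R_y = 1256 lb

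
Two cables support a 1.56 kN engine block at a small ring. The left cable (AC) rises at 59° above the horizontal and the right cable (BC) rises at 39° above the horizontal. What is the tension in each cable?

ΣF_x = 0: −T_AC·cos59° + T_BC·cos39° = 0 → T_BC = 0.66273·T_AC.
ΣF_y = 0: T_AC·sin59° + T_BC·sin39° = 1.56.
Substitute: T_AC·(0.857167 + 0.66273·0.62932) = 1.56 → T_AC = 1.22426 ≈ 1.224 kN.
Then T_BC = 0.66273 × 1.22426 = 0.8114 kN.

T_AC = 1.224 kN, T_BC = 0.8114 kN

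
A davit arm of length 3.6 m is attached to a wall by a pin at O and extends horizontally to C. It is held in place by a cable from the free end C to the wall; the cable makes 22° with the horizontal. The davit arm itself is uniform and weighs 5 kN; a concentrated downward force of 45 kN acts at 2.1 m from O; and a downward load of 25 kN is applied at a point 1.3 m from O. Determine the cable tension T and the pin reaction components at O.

T = 100.8 kN, O_x = 93.50 kN, O_y = 37.22 kN

ΣM about O: T·sin22°·3.6 − 5·1.8 − 45·2.1 − 25·1.3 = 0 → T = 136/(3.6·0.374607) = 100.846 ≈ 100.8 kN.
ΣF_x = 0: O_x − T·cos22° = 0 → O_x = 100.846 × 0.927184 = 93.50 kN.
ΣF_y = 0: O_y + T·sin22° − 5 − 45 − 25 = 0 → O_y = 75 − 100.846 × 0.374607 = 37.22 kN.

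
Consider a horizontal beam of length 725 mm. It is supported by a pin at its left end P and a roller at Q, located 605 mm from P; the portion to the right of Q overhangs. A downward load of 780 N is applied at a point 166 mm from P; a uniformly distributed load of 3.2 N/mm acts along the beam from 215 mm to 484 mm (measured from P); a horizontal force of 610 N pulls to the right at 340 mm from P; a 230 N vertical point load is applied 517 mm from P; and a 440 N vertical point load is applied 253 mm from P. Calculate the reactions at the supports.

Resultant of the distributed load: 3.2 × 269 = 860.8 N at 349.5 mm from P.
Moments about P: Q_y·605 − 780·166 − (3.2·269)·349.5 − 230·517 − 440·253 = 0 → Q_y = 660559.6/605 = 1091.83 ≈ 1092 N.
ΣF_y = 0: P_y + 1091.83 − 780 − 3.2·269 − 230 − 440 = 0 → P_y = 1219 N.
ΣF_x = 0: P_x + 610 = 0 → P_x = -610.0 N.

P_x = -610.0 N, P_y = 1219 N, Q_y = 1092 N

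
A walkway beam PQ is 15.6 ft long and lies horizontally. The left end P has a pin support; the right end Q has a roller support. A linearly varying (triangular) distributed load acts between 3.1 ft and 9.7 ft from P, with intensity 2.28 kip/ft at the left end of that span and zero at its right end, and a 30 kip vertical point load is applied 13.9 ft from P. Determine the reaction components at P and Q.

Resultant of the triangular load: ½ × 2.28 × 6.6 = 7.524 kip, acting at 5.3 ft from P (one-third of the span from the peak).
Moments about P: Q_y·15.6 − (½·2.28·6.6)·5.3 − 30·13.9 = 0 → Q_y = 456.8772/15.6 = 29.287 ≈ 29.29 kip.
ΣF_y = 0: P_y + 29.287 − ½·2.28·6.6 − 30 = 0 → P_y = 8.237 kip.
ΣF_x = 0: no horizontal applied forces, so P_x = 0.

P_x = 0, P_y = 8.237 kip, Q_y = 29.29 kip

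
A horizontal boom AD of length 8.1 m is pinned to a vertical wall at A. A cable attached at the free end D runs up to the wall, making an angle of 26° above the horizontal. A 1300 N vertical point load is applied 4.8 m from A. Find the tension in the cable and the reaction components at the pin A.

T = 1757 N, A_x = 1579 N, A_y = 529.6 N

ΣM about A: T·sin26°·8.1 − 1300·4.8 = 0 → T = 6240/(8.1·0.438371) = 1757.35 ≈ 1757 N.
ΣF_x = 0: A_x − T·cos26° = 0 → A_x = 1757.35 × 0.898794 = 1579 N.
ΣF_y = 0: A_y + T·sin26° − 1300 = 0 → A_y = 1300 − 1757.35 × 0.438371 = 529.6 N.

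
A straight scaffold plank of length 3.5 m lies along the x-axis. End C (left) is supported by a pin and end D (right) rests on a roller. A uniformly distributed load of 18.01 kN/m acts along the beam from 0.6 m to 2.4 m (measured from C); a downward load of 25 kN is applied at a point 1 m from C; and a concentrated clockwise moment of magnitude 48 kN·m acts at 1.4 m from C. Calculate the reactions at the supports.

Resultant of the distributed load: 18.01 × 1.8 = 32.418 kN at 1.5 m from C.
Moments about C: D_y·3.5 − (18.01·1.8)·1.5 − 25·1 − 48 = 0 → D_y = 121.627/3.5 = 34.7506 ≈ 34.75 kN.
ΣF_y = 0: C_y + 34.7506 − 18.01·1.8 − 25 = 0 → C_y = 22.67 kN.
ΣF_x = 0: no horizontal applied forces, so C_x = 0.

C_x = 0, C_y = 22.67 kN, D_y = 34.75 kN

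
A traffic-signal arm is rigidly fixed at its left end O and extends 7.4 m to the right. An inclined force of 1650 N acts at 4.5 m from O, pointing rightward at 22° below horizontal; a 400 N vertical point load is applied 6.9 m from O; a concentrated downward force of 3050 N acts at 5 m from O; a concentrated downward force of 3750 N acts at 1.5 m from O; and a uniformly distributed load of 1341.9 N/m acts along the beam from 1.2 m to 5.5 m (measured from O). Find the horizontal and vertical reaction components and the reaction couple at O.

Resultant of the distributed load: 1341.9 × 4.3 = 5770.17 N at 3.35 m from O.
ΣF_x = 0: O_x + 1650·cos22° = 0 → O_x = -1530 N.
ΣF_y = 0: O_y − 1650·sin22° − 400 − 3050 − 3750 − 1341.9·4.3 = 0 → O_y = 13590 N.
ΣM about O: M_O − 1650·sin22°·4.5 − 400·6.9 − 3050·5 − 3750·1.5 − (1341.9·4.3)·3.35 = 0 → M_O = 45750 N·m.

O_x = -1530 N, O_y = 13590 N, M_O = 45750 N·m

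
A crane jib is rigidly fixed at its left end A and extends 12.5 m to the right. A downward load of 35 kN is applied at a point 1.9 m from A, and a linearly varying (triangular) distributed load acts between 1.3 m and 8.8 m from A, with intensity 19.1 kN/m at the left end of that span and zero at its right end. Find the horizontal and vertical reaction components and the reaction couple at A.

Resultant of the triangular load: ½ × 19.1 × 7.5 = 71.625 kN, acting at 3.8 m from A (one-third of the span from the peak).
ΣF_x = 0: A_x = 0.
ΣF_y = 0: A_y − 35 − ½·19.1·7.5 = 0 → A_y = 106.6 kN.
ΣM about A: M_A − 35·1.9 − (½·19.1·7.5)·3.8 = 0 → M_A = 338.7 kN·m.

A_x = 0, A_y = 106.6 kN, M_A = 338.7 kN·m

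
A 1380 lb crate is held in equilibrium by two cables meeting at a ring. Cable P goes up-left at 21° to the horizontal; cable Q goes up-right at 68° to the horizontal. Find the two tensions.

ΣF_x = 0: −T_P·cos21° + T_Q·cos68° = 0 → T_Q = 2.49216·T_P.
ΣF_y = 0: T_P·sin21° + T_Q·sin68° = 1380.
Substitute: T_P·(0.358368 + 2.49216·0.927184) = 1380 → T_P = 517.036 ≈ 517.0 lb.
Then T_Q = 2.49216 × 517.036 = 1289 lb.

T_P = 517.0 lb, T_Q = 1289 lb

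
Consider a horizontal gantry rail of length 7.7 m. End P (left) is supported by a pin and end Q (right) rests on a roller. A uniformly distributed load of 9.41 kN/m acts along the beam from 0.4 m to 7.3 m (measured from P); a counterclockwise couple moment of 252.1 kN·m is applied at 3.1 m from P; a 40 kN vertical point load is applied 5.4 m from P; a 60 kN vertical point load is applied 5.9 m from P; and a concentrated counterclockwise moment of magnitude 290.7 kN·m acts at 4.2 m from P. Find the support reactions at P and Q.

P_x = 0, P_y = 128.9 kN, Q_y = 36.00 kN

Resultant of the distributed load: 9.41 × 6.9 = 64.929 kN at 3.85 m from P.
ΣM about P: Q_y·7.7 − (9.41·6.9)·3.85 + 252.1 − 40·5.4 − 60·5.9 + 290.7 = 0 → Q_y = 277.17665/7.7 = 35.997 ≈ 36.00 kN.
ΣF_y = 0: P_y + 35.997 − 9.41·6.9 − 40 − 60 = 0 → P_y = 128.9 kN.
ΣF_x = 0: no horizontal applied forces, so P_x = 0.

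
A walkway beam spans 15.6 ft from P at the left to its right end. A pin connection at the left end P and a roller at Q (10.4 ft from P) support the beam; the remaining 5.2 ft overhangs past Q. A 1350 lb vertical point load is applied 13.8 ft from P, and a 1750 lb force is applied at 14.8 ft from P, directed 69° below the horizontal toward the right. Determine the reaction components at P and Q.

Taking moments about P: Q_y·10.4 − 1350·13.8 − 1750·sin69°·14.8 = 0 → Q_y = 42809.7/10.4 = 4116.32 ≈ 4116 lb.
ΣF_y = 0: P_y + 4116.32 − 1350 − 1750·sin69° = 0 → P_y = -1133 lb.
ΣF_x = 0: P_x + 1750·cos69° = 0 → P_x = -627.1 lb.

P_x = -627.1 lb, P_y = -1133 lb, Q_y = 4116 lb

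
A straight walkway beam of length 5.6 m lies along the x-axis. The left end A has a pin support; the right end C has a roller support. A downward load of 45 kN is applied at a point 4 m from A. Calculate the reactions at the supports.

Moments about A: C_y·5.6 − 45·4 = 0 → C_y = 180/5.6 = 32.1429 ≈ 32.14 kN.
ΣF_y = 0: A_y + 32.1429 − 45 = 0 → A_y = 12.86 kN.
ΣF_x = 0: no horizontal applied forces, so A_x = 0.

A_x = 0, A_y = 12.86 kN, C_y = 32.14 kN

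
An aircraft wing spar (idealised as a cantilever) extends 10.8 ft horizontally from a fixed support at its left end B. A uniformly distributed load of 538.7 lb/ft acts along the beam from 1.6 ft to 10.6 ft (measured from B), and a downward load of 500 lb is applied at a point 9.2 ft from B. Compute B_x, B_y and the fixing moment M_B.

Resultant of the distributed load: 538.7 × 9 = 4848.3 lb at 6.1 ft from B.
ΣF_x = 0: B_x = 0.
ΣF_y = 0: B_y − 538.7·9 − 500 = 0 → B_y = 5348 lb.
ΣM about B: M_B − (538.7·9)·6.1 − 500·9.2 = 0 → M_B = 34170 lb·ft.

B_x = 0, B_y = 5348 lb, M_B = 34170 lb·ft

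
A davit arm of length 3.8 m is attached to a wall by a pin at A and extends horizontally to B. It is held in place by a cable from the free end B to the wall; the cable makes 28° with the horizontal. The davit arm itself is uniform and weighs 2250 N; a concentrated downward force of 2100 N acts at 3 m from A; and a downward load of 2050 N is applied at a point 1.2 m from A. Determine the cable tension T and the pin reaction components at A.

T = 7307 N, A_x = 6451 N, A_y = 2970 N

ΣM about A: T·sin28°·3.8 − 2250·1.9 − 2100·3 − 2050·1.2 = 0 → T = 13035/(3.8·0.469472) = 7306.64 ≈ 7307 N.
ΣF_x = 0: A_x − T·cos28° = 0 → A_x = 7306.64 × 0.882948 = 6451 N.
ΣF_y = 0: A_y + T·sin28° − 2250 − 2100 − 2050 = 0 → A_y = 6400 − 7306.64 × 0.469472 = 2970 N.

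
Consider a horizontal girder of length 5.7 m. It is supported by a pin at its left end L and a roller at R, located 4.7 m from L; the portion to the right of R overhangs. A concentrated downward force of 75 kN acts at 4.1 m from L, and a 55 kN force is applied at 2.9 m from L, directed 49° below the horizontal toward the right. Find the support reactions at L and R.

L_x = -36.08 kN, L_y = 25.47 kN, R_y = 91.04 kN

Taking moments about L: R_y·4.7 − 75·4.1 − 55·sin49°·2.9 = 0 → R_y = 427.876/4.7 = 91.0374 ≈ 91.04 kN.
ΣF_y = 0: L_y + 91.0374 − 75 − 55·sin49° = 0 → L_y = 25.47 kN.
ΣF_x = 0: L_x + 55·cos49° = 0 → L_x = -36.08 kN.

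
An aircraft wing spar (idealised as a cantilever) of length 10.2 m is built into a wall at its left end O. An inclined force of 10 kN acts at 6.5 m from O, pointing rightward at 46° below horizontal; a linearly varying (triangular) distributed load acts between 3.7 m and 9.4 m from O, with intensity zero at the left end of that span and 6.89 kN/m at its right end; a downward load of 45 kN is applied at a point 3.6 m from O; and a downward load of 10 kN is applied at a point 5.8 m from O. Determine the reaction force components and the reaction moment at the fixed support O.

O_x = -6.947 kN, O_y = 81.83 kN, M_O = 414.0 kN·m

Resultant of the triangular load: ½ × 6.89 × 5.7 = 19.6365 kN, acting at 7.5 m from O (one-third of the span from the peak).
ΣF_x = 0: O_x + 10·cos46° = 0 → O_x = -6.947 kN.
ΣF_y = 0: O_y − 10·sin46° − ½·6.89·5.7 − 45 − 10 = 0 → O_y = 81.83 kN.
ΣM about O: M_O − 10·sin46°·6.5 − (½·6.89·5.7)·7.5 − 45·3.6 − 10·5.8 = 0 → M_O = 414.0 kN·m.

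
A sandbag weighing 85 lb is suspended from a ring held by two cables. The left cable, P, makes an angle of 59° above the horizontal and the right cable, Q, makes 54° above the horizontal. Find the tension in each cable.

ΣF_x = 0: −T_P·cos59° + T_Q·cos54° = 0 → T_Q = 0.876235·T_P.
ΣF_y = 0: T_P·sin59° + T_Q·sin54° = 85.
Substitute: T_P·(0.857167 + 0.876235·0.809017) = 85 → T_P = 54.2765 ≈ 54.28 lb.
Then T_Q = 0.876235 × 54.2765 = 47.56 lb.

T_P = 54.28 lb, T_Q = 47.56 lb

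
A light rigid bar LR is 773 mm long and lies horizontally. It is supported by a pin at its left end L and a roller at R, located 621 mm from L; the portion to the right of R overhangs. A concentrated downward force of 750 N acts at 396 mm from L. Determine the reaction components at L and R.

L_x = 0, L_y = 271.7 N, R_y = 478.3 N

ΣM about L: R_y·621 − 750·396 = 0 → R_y = 297000/621 = 478.261 ≈ 478.3 N.
ΣF_y = 0: L_y + 478.261 − 750 = 0 → L_y = 271.7 N.
ΣF_x = 0: no horizontal applied forces, so L_x = 0.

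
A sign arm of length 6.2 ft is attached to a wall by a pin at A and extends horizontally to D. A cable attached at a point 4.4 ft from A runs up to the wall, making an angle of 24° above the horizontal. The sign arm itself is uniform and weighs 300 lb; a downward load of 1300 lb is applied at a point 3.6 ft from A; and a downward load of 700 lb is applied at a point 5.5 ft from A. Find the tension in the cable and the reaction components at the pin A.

T = 5286 lb, A_x = 4829 lb, A_y = 150.0 lb

ΣM about A: T·sin24°·4.4 − 300·3.1 − 1300·3.6 − 700·5.5 = 0 → T = 9460/(4.4·0.406737) = 5285.97 ≈ 5286 lb.
ΣF_x = 0: A_x − T·cos24° = 0 → A_x = 5285.97 × 0.913545 = 4829 lb.
ΣF_y = 0: A_y + T·sin24° − 300 − 1300 − 700 = 0 → A_y = 2300 − 5285.97 × 0.406737 = 150.0 lb.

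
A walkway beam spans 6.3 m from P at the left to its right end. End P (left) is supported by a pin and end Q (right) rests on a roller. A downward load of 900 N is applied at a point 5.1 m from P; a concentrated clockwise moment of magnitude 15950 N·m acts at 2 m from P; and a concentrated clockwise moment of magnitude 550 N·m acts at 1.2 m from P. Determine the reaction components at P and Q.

Taking moments about P: Q_y·6.3 − 900·5.1 − 15950 − 550 = 0 → Q_y = 21090/6.3 = 3347.62 ≈ 3348 N.
ΣF_y = 0: P_y + 3347.62 − 900 = 0 → P_y = -2448 N.
ΣF_x = 0: no horizontal applied forces, so P_x = 0.

P_x = 0, P_y = -2448 N, Q_y = 3348 N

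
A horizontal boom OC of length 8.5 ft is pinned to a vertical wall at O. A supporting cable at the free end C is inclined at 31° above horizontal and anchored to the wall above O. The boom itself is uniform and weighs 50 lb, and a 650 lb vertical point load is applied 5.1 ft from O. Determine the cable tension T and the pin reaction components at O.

ΣM about O: T·sin31°·8.5 − 50·4.25 − 650·5.1 = 0 → T = 3527.5/(8.5·0.515038) = 805.766 ≈ 805.8 lb.
ΣF_x = 0: O_x − T·cos31° = 0 → O_x = 805.766 × 0.857167 = 690.7 lb.
ΣF_y = 0: O_y + T·sin31° − 50 − 650 = 0 → O_y = 700 − 805.766 × 0.515038 = 285.0 lb.

T = 805.8 lb, O_x = 690.7 lb, O_y = 285.0 lb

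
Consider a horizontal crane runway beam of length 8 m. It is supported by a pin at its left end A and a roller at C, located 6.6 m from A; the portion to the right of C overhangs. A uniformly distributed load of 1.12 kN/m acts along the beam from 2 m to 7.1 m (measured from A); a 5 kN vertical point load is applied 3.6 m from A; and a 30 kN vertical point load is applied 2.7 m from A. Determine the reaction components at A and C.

Resultant of the distributed load: 1.12 × 5.1 = 5.712 kN at 4.55 m from A.
Taking moments about A: C_y·6.6 − (1.12·5.1)·4.55 − 5·3.6 − 30·2.7 = 0 → C_y = 124.9896/6.6 = 18.9378 ≈ 18.94 kN.
ΣF_y = 0: A_y + 18.9378 − 1.12·5.1 − 5 − 30 = 0 → A_y = 21.77 kN.
ΣF_x = 0: no horizontal applied forces, so A_x = 0.

A_x = 0, A_y = 21.77 kN, C_y = 18.94 kN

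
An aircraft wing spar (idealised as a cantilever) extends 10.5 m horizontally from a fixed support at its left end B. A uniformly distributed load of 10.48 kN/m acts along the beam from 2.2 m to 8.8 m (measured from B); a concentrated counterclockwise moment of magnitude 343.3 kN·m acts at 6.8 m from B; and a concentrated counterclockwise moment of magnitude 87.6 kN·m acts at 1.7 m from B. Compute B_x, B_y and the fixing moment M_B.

Resultant of the distributed load: 10.48 × 6.6 = 69.168 kN at 5.5 m from B.
ΣF_x = 0: B_x = 0.
ΣF_y = 0: B_y − 10.48·6.6 = 0 → B_y = 69.17 kN.
ΣM about B: M_B − (10.48·6.6)·5.5 + 343.3 + 87.6 = 0 → M_B = -50.48 kN·m.

B_x = 0, B_y = 69.17 kN, M_B = -50.48 kN·m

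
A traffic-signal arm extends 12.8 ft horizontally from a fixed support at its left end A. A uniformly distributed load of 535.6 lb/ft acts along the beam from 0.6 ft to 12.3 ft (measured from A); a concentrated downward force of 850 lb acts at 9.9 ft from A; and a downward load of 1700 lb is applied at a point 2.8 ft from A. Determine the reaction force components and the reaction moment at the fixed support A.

Resultant of the distributed load: 535.6 × 11.7 = 6266.52 lb at 6.45 ft from A.
ΣF_x = 0: A_x = 0.
ΣF_y = 0: A_y − 535.6·11.7 − 850 − 1700 = 0 → A_y = 8817 lb.
ΣM about A: M_A − (535.6·11.7)·6.45 − 850·9.9 − 1700·2.8 = 0 → M_A = 53590 lb·ft.

A_x = 0, A_y = 8817 lb, M_A = 53590 lb·ft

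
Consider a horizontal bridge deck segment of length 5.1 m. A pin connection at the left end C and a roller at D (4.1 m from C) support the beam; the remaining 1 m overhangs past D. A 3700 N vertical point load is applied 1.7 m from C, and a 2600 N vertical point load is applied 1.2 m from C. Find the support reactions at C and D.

C_x = 0, C_y = 4005 N, D_y = 2295 N

Taking moments about C: D_y·4.1 − 3700·1.7 − 2600·1.2 = 0 → D_y = 9410/4.1 = 2295.12 ≈ 2295 N.
ΣF_y = 0: C_y + 2295.12 − 3700 − 2600 = 0 → C_y = 4005 N.
ΣF_x = 0: no horizontal applied forces, so C_x = 0.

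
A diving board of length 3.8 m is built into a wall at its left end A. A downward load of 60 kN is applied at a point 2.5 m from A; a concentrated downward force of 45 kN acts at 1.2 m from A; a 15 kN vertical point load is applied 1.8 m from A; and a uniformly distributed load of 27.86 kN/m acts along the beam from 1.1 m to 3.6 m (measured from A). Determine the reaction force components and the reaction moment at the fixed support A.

Resultant of the distributed load: 27.86 × 2.5 = 69.65 kN at 2.35 m from A.
ΣF_x = 0: A_x = 0.
ΣF_y = 0: A_y − 60 − 45 − 15 − 27.86·2.5 = 0 → A_y = 189.7 kN.
ΣM about A: M_A − 60·2.5 − 45·1.2 − 15·1.8 − (27.86·2.5)·2.35 = 0 → M_A = 394.7 kN·m.

A_x = 0, A_y = 189.7 kN, M_A = 394.7 kN·m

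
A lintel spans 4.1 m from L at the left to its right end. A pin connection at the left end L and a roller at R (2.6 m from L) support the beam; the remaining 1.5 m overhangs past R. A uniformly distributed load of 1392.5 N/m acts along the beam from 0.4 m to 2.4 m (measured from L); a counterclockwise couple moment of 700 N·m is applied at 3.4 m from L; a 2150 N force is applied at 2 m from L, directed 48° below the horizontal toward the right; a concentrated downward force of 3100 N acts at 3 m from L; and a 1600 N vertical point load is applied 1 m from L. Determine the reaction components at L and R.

Resultant of the distributed load: 1392.5 × 2 = 2785 N at 1.4 m from L.
Moments about L: R_y·2.6 − (1392.5·2)·1.4 + 700 − 2150·sin48°·2 − 3100·3 − 1600·1 = 0 → R_y = 17294.5/2.6 = 6651.73 ≈ 6652 N.
ΣF_y = 0: L_y + 6651.73 − 1392.5·2 − 2150·sin48° − 3100 − 1600 = 0 → L_y = 2431 N.
ΣF_x = 0: L_x + 2150·cos48° = 0 → L_x = -1439 N.

L_x = -1439 N, L_y = 2431 N, R_y = 6652 N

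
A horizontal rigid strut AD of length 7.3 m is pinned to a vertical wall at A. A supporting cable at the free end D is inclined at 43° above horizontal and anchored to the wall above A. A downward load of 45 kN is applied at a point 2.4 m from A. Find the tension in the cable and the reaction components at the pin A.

ΣM about A: T·sin43°·7.3 − 45·2.4 = 0 → T = 108/(7.3·0.681998) = 21.6929 ≈ 21.69 kN.
ΣF_x = 0: A_x − T·cos43° = 0 → A_x = 21.6929 × 0.731354 = 15.87 kN.
ΣF_y = 0: A_y + T·sin43° − 45 = 0 → A_y = 45 − 21.6929 × 0.681998 = 30.21 kN.

T = 21.69 kN, A_x = 15.87 kN, A_y = 30.21 kN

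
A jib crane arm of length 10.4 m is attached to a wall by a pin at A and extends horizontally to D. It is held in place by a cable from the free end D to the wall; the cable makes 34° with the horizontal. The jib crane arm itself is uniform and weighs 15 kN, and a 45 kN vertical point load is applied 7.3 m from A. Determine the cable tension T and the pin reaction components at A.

T = 69.90 kN, A_x = 57.95 kN, A_y = 20.91 kN

ΣM about A: T·sin34°·10.4 − 15·5.2 − 45·7.3 = 0 → T = 406.5/(10.4·0.559193) = 69.8981 ≈ 69.90 kN.
ΣF_x = 0: A_x − T·cos34° = 0 → A_x = 69.8981 × 0.829038 = 57.95 kN.
ΣF_y = 0: A_y + T·sin34° − 15 − 45 = 0 → A_y = 60 − 69.8981 × 0.559193 = 20.91 kN.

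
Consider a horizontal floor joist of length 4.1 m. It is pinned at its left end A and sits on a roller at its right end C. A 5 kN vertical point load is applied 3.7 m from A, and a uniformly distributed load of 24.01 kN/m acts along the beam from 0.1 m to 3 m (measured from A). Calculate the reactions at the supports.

Resultant of the distributed load: 24.01 × 2.9 = 69.629 kN at 1.55 m from A.
Taking moments about A: C_y·4.1 − 5·3.7 − (24.01·2.9)·1.55 = 0 → C_y = 126.42495/4.1 = 30.8354 ≈ 30.84 kN.
ΣF_y = 0: A_y + 30.8354 − 5 − 24.01·2.9 = 0 → A_y = 43.79 kN.
ΣF_x = 0: no horizontal applied forces, so A_x = 0.

A_x = 0, A_y = 43.79 kN, C_y = 30.84 kN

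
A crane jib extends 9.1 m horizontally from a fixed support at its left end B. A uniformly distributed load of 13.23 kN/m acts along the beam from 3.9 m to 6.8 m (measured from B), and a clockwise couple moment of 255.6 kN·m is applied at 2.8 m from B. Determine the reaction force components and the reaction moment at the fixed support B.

Resultant of the distributed load: 13.23 × 2.9 = 38.367 kN at 5.35 m from B.
ΣF_x = 0: B_x = 0.
ΣF_y = 0: B_y − 13.23·2.9 = 0 → B_y = 38.37 kN.
ΣM about B: M_B − (13.23·2.9)·5.35 − 255.6 = 0 → M_B = 460.9 kN·m.

B_x = 0, B_y = 38.37 kN, M_B = 460.9 kN·m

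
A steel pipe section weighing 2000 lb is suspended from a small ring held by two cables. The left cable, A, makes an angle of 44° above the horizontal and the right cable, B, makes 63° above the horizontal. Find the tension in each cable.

T_A = 949.5 lb, T_B = 1504 lb

ΣF_x = 0: −T_A·cos44° + T_B·cos63° = 0 → T_B = 1.58448·T_A.
ΣF_y = 0: T_A·sin44° + T_B·sin63° = 2000.
Substitute: T_A·(0.694658 + 1.58448·0.891007) = 2000 → T_A = 949.469 ≈ 949.5 lb.
Then T_B = 1.58448 × 949.469 = 1504 lb.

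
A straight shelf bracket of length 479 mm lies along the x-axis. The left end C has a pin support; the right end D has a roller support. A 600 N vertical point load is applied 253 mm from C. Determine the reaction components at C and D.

Moments about C: D_y·479 − 600·253 = 0 → D_y = 151800/479 = 316.91 ≈ 316.9 N.
ΣF_y = 0: C_y + 316.91 − 600 = 0 → C_y = 283.1 N.
ΣF_x = 0: no horizontal applied forces, so C_x = 0.

C_x = 0, C_y = 283.1 N, D_y = 316.9 N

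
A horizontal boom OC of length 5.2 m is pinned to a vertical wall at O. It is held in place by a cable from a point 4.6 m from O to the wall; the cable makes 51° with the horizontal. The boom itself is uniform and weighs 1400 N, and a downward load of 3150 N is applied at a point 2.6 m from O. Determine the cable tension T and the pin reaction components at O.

T = 3309 N, O_x = 2083 N, O_y = 1978 N

ΣM about O: T·sin51°·4.6 − 1400·2.6 − 3150·2.6 = 0 → T = 11830/(4.6·0.777146) = 3309.21 ≈ 3309 N.
ΣF_x = 0: O_x − T·cos51° = 0 → O_x = 3309.21 × 0.62932 = 2083 N.
ΣF_y = 0: O_y + T·sin51° − 1400 − 3150 = 0 → O_y = 4550 − 3309.21 × 0.777146 = 1978 N.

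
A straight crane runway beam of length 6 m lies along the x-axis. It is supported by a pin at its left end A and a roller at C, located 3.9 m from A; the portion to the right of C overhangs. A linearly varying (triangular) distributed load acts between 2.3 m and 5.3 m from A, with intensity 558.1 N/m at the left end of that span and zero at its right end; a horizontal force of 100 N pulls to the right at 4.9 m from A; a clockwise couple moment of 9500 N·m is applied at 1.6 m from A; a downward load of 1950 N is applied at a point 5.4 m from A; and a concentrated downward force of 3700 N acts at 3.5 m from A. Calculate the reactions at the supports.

Resultant of the triangular load: ½ × 558.1 × 3 = 837.15 N, acting at 3.3 m from A (one-third of the span from the peak).
Taking moments about A: C_y·3.9 − (½·558.1·3)·3.3 − 9500 − 1950·5.4 − 3700·3.5 = 0 → C_y = 35742.595/3.9 = 9164.77 ≈ 9165 N.
ΣF_y = 0: A_y + 9164.77 − ½·558.1·3 − 1950 − 3700 = 0 → A_y = -2678 N.
ΣF_x = 0: A_x + 100 = 0 → A_x = -100.0 N.

A_x = -100.0 N, A_y = -2678 N, C_y = 9165 N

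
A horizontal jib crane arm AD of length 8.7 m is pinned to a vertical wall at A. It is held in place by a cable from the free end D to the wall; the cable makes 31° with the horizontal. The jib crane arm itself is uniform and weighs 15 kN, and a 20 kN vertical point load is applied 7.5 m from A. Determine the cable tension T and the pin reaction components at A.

ΣM about A: T·sin31°·8.7 − 15·4.35 − 20·7.5 = 0 → T = 215.25/(8.7·0.515038) = 48.038 ≈ 48.04 kN.
ΣF_x = 0: A_x − T·cos31° = 0 → A_x = 48.038 × 0.857167 = 41.18 kN.
ΣF_y = 0: A_y + T·sin31° − 15 − 20 = 0 → A_y = 35 − 48.038 × 0.515038 = 10.26 kN.

T = 48.04 kN, A_x = 41.18 kN, A_y = 10.26 kN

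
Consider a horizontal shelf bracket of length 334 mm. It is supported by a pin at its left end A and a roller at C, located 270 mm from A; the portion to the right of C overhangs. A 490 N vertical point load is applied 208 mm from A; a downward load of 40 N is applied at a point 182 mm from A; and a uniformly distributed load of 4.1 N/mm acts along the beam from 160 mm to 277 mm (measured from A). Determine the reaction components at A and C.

Resultant of the distributed load: 4.1 × 117 = 479.7 N at 218.5 mm from A.
Taking moments about A: C_y·270 − 490·208 − 40·182 − (4.1·117)·218.5 = 0 → C_y = 214014.45/270 = 792.646 ≈ 792.6 N.
ΣF_y = 0: A_y + 792.646 − 490 − 40 − 4.1·117 = 0 → A_y = 217.1 N.
ΣF_x = 0: no horizontal applied forces, so A_x = 0.

A_x = 0, A_y = 217.1 N, C_y = 792.6 N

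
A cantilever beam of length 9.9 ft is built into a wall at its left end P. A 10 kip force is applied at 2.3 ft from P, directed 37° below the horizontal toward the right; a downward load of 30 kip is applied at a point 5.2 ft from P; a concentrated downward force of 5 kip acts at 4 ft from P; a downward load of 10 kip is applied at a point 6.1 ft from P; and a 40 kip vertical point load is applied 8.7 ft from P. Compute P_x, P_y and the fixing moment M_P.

P_x = -7.986 kip, P_y = 91.02 kip, M_P = 598.8 kip·ft

ΣF_x = 0: P_x + 10·cos37° = 0 → P_x = -7.986 kip.
ΣF_y = 0: P_y − 10·sin37° − 30 − 5 − 10 − 40 = 0 → P_y = 91.02 kip.
ΣM about P: M_P − 10·sin37°·2.3 − 30·5.2 − 5·4 − 10·6.1 − 40·8.7 = 0 → M_P = 598.8 kip·ft.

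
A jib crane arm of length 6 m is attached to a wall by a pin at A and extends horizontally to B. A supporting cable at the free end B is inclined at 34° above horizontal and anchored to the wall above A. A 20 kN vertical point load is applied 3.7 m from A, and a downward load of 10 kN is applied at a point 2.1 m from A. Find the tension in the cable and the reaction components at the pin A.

T = 28.31 kN, A_x = 23.47 kN, A_y = 14.17 kN

ΣM about A: T·sin34°·6 − 20·3.7 − 10·2.1 = 0 → T = 95/(6·0.559193) = 28.3146 ≈ 28.31 kN.
ΣF_x = 0: A_x − T·cos34° = 0 → A_x = 28.3146 × 0.829038 = 23.47 kN.
ΣF_y = 0: A_y + T·sin34° − 20 − 10 = 0 → A_y = 30 − 28.3146 × 0.559193 = 14.17 kN.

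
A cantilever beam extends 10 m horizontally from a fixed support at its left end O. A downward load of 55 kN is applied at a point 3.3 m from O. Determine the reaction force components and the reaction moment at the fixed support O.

ΣF_x = 0: O_x = 0.
ΣF_y = 0: O_y − 55 = 0 → O_y = 55.00 kN.
ΣM about O: M_O − 55·3.3 = 0 → M_O = 181.5 kN·m.

O_x = 0, O_y = 55.00 kN, M_O = 181.5 kN·m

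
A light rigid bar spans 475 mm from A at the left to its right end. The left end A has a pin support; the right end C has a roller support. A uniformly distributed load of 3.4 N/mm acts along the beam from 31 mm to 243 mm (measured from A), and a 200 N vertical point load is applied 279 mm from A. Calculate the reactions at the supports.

A_x = 0, A_y = 595.4 N, C_y = 325.4 N

Resultant of the distributed load: 3.4 × 212 = 720.8 N at 137 mm from A.
Moments about A: C_y·475 − (3.4·212)·137 − 200·279 = 0 → C_y = 154549.6/475 = 325.368 ≈ 325.4 N.
ΣF_y = 0: A_y + 325.368 − 3.4·212 − 200 = 0 → A_y = 595.4 N.
ΣF_x = 0: no horizontal applied forces, so A_x = 0.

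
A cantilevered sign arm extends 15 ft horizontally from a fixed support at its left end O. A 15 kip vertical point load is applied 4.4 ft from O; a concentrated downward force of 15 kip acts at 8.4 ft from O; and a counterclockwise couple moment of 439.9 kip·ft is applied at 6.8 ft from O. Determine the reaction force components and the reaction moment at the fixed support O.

O_x = 0, O_y = 30.00 kip, M_O = -247.9 kip·ft

ΣF_x = 0: O_x = 0.
ΣF_y = 0: O_y − 15 − 15 = 0 → O_y = 30.00 kip.
ΣM about O: M_O − 15·4.4 − 15·8.4 + 439.9 = 0 → M_O = -247.9 kip·ft.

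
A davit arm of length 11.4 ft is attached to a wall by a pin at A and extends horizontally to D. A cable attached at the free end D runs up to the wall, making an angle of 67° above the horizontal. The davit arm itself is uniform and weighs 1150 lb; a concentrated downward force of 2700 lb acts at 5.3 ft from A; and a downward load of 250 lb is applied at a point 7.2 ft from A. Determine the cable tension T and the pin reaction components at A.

T = 2160 lb, A_x = 843.9 lb, A_y = 2112 lb

ΣM about A: T·sin67°·11.4 − 1150·5.7 − 2700·5.3 − 250·7.2 = 0 → T = 22665/(11.4·0.920505) = 2159.86 ≈ 2160 lb.
ΣF_x = 0: A_x − T·cos67° = 0 → A_x = 2159.86 × 0.390731 = 843.9 lb.
ΣF_y = 0: A_y + T·sin67° − 1150 − 2700 − 250 = 0 → A_y = 4100 − 2159.86 × 0.920505 = 2112 lb.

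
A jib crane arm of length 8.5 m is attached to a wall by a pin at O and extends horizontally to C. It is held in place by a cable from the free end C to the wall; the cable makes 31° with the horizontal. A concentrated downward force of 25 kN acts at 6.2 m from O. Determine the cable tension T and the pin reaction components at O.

T = 35.41 kN, O_x = 30.35 kN, O_y = 6.765 kN

ΣM about O: T·sin31°·8.5 − 25·6.2 = 0 → T = 155/(8.5·0.515038) = 35.4057 ≈ 35.41 kN.
ΣF_x = 0: O_x − T·cos31° = 0 → O_x = 35.4057 × 0.857167 = 30.35 kN.
ΣF_y = 0: O_y + T·sin31° − 25 = 0 → O_y = 25 − 35.4057 × 0.515038 = 6.765 kN.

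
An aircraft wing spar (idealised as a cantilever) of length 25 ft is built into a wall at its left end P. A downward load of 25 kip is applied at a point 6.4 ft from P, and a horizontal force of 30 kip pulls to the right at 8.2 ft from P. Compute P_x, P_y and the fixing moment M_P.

ΣF_x = 0: P_x + 30 = 0 → P_x = -30.00 kip.
ΣF_y = 0: P_y − 25 = 0 → P_y = 25.00 kip.
ΣM about P: M_P − 25·6.4 = 0 → M_P = 160.0 kip·ft.

P_x = -30.00 kip, P_y = 25.00 kip, M_P = 160.0 kip·ft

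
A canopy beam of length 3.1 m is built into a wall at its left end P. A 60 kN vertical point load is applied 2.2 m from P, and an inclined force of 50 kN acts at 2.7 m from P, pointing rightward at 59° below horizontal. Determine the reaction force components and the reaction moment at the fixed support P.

P_x = -25.75 kN, P_y = 102.9 kN, M_P = 247.7 kN·m

ΣF_x = 0: P_x + 50·cos59° = 0 → P_x = -25.75 kN.
ΣF_y = 0: P_y − 60 − 50·sin59° = 0 → P_y = 102.9 kN.
ΣM about P: M_P − 60·2.2 − 50·sin59°·2.7 = 0 → M_P = 247.7 kN·m.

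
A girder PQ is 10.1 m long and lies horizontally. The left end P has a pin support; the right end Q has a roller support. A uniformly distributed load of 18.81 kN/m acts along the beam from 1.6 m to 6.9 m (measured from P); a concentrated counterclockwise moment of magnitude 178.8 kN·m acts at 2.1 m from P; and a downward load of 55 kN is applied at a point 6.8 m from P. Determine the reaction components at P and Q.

P_x = 0, P_y = 93.42 kN, Q_y = 61.28 kN

Resultant of the distributed load: 18.81 × 5.3 = 99.693 kN at 4.25 m from P.
Taking moments about P: Q_y·10.1 − (18.81·5.3)·4.25 + 178.8 − 55·6.8 = 0 → Q_y = 618.89525/10.1 = 61.2768 ≈ 61.28 kN.
ΣF_y = 0: P_y + 61.2768 − 18.81·5.3 − 55 = 0 → P_y = 93.42 kN.
ΣF_x = 0: no horizontal applied forces, so P_x = 0.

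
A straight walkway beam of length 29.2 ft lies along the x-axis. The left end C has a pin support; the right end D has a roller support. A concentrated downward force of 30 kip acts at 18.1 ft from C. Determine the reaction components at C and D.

Taking moments about C: D_y·29.2 − 30·18.1 = 0 → D_y = 543/29.2 = 18.5959 ≈ 18.60 kip.
ΣF_y = 0: C_y + 18.5959 − 30 = 0 → C_y = 11.40 kip.
ΣF_x = 0: no horizontal applied forces, so C_x = 0.

C_x = 0, C_y = 11.40 kip, D_y = 18.60 kip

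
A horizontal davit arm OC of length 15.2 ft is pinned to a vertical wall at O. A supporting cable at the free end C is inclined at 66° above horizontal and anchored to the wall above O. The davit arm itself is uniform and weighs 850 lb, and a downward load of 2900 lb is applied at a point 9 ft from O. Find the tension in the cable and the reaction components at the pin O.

T = 2345 lb, O_x = 953.7 lb, O_y = 1608 lb

ΣM about O: T·sin66°·15.2 − 850·7.6 − 2900·9 = 0 → T = 32560/(15.2·0.913545) = 2344.83 ≈ 2345 lb.
ΣF_x = 0: O_x − T·cos66° = 0 → O_x = 2344.83 × 0.406737 = 953.7 lb.
ΣF_y = 0: O_y + T·sin66° − 850 − 2900 = 0 → O_y = 3750 − 2344.83 × 0.913545 = 1608 lb.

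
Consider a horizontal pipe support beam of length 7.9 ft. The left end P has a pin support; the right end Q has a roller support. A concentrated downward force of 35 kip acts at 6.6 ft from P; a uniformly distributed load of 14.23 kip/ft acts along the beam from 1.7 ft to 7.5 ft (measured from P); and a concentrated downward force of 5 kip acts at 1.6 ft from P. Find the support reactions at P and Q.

Resultant of the distributed load: 14.23 × 5.8 = 82.534 kip at 4.6 ft from P.
Taking moments about P: Q_y·7.9 − 35·6.6 − (14.23·5.8)·4.6 − 5·1.6 = 0 → Q_y = 618.6564/7.9 = 78.3109 ≈ 78.31 kip.
ΣF_y = 0: P_y + 78.3109 − 35 − 14.23·5.8 − 5 = 0 → P_y = 44.22 kip.
ΣF_x = 0: no horizontal applied forces, so P_x = 0.

P_x = 0, P_y = 44.22 kip, Q_y = 78.31 kip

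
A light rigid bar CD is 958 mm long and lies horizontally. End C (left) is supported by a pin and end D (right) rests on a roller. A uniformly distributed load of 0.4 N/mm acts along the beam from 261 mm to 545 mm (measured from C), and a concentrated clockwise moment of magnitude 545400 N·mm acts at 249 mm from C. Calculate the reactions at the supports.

C_x = 0, C_y = -503.5 N, D_y = 617.1 N

Resultant of the distributed load: 0.4 × 284 = 113.6 N at 403 mm from C.
Taking moments about C: D_y·958 − (0.4·284)·403 − 545400 = 0 → D_y = 591180.8/958 = 617.099 ≈ 617.1 N.
ΣF_y = 0: C_y + 617.099 − 0.4·284 = 0 → C_y = -503.5 N.
ΣF_x = 0: no horizontal applied forces, so C_x = 0.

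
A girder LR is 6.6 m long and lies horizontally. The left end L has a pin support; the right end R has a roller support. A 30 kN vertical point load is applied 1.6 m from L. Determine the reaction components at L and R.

L_x = 0, L_y = 22.73 kN, R_y = 7.273 kN

Taking moments about L: R_y·6.6 − 30·1.6 = 0 → R_y = 48/6.6 = 7.27273 ≈ 7.273 kN.
ΣF_y = 0: L_y + 7.27273 − 30 = 0 → L_y = 22.73 kN.
ΣF_x = 0: no horizontal applied forces, so L_x = 0.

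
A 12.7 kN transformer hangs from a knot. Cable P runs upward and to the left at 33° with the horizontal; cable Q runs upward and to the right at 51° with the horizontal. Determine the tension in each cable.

ΣF_x = 0: −T_P·cos33° + T_Q·cos51° = 0 → T_Q = 1.33266·T_P.
ΣF_y = 0: T_P·sin33° + T_Q·sin51° = 12.7.
Substitute: T_P·(0.544639 + 1.33266·0.777146) = 12.7 → T_P = 8.0364 ≈ 8.036 kN.
Then T_Q = 1.33266 × 8.0364 = 10.71 kN.

T_P = 8.036 kN, T_Q = 10.71 kN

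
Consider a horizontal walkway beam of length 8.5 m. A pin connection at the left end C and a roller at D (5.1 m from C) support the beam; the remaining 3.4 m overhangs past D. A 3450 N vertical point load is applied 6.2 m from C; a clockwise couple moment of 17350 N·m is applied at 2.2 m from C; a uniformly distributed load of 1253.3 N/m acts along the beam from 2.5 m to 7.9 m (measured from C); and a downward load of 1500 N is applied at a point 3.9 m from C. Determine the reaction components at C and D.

Resultant of the distributed load: 1253.3 × 5.4 = 6767.82 N at 5.2 m from C.
Moments about C: D_y·5.1 − 3450·6.2 − 17350 − (1253.3·5.4)·5.2 − 1500·3.9 = 0 → D_y = 79782.664/5.1 = 15643.7 ≈ 15640 N.
ΣF_y = 0: C_y + 15643.7 − 3450 − 1253.3·5.4 − 1500 = 0 → C_y = -3926 N.
ΣF_x = 0: no horizontal applied forces, so C_x = 0.

C_x = 0, C_y = -3926 N, D_y = 15640 N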